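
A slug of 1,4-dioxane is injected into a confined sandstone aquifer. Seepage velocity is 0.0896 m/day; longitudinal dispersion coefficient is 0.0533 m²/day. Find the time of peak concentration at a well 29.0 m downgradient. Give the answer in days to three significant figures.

317 days

For the 1D instantaneous-source solution, setting ∂C/∂t = 0 at fixed x gives v²t² + 2Dt − x² = 0, so t = (√(D² + v²x²) − D)/v².
√(D² + v²x²) = √(0.0533² + 0.0896² × 29.0²) = 2.599; v² = 0.00802816.
t = (2.599 − 0.0533)/0.00802816 = 317 days (vs. the pure-advection estimate x/v = 324 d).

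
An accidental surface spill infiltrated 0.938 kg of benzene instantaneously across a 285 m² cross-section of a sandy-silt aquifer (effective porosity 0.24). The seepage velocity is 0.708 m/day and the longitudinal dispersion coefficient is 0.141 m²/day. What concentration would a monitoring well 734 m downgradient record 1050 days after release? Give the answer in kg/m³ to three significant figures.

For an instantaneous plane source, C(x,t) = M/(n_e·A·√(4πDt)) · exp(−(x−vt)²/(4Dt)), with n_e·A the pore (flow) area.
Plume center vt = 0.708 × 1050 = 743.4 m, so the well at 734 m is 9.4 m upgradient of the peak.
√(4πDt) = 43.13 m, giving peak height M/(n_e·A·√(4πDt)) = 0.938/(0.24 × 285 × 43.13) = 0.0003180 kg/m³.
(x−vt)²/(4Dt) = (-9.4)²/(4 × 0.141 × 1050) = 0.1492; exp(−0.1492) = 0.8614.
C = 0.0003180 × 0.8614 = 0.000274 kg/m³.

0.000274 kg/m³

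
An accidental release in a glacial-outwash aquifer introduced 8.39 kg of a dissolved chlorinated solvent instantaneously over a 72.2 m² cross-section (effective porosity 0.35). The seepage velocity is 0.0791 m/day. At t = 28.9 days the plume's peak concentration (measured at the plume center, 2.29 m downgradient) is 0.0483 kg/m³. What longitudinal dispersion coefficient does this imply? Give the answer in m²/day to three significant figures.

At the plume center C_max = M/(n_e·A·√(4πDt)), so D = M²/(4πt·(n_e·A·C_max)²).
n_e·A·C_max = 0.35 × 72.2 × 0.0483 = 1.221 kg/m.
D = 8.39²/(4π × 28.9 × 1.221²) = 0.130 m²/day.

0.130 m²/day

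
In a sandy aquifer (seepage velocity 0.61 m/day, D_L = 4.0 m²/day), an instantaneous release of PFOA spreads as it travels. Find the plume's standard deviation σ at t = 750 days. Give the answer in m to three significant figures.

Dispersive spreading gives a Gaussian with σ² = 2Dt; advection only shifts the center.
σ = √(2 × 4.0 × 750) = 77.5 m.

77.5 m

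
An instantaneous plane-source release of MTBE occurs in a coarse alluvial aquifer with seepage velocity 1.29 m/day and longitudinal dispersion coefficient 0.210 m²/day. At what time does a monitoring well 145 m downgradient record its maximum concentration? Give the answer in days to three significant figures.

112 days

For the 1D instantaneous-source solution, setting ∂C/∂t = 0 at fixed x gives v²t² + 2Dt − x² = 0, so t = (√(D² + v²x²) − D)/v².
√(D² + v²x²) = √(0.210² + 1.29² × 145²) = 187.1; v² = 1.6641.
t = (187.1 − 0.210)/1.6641 = 112 days (vs. the pure-advection estimate x/v = 112 d).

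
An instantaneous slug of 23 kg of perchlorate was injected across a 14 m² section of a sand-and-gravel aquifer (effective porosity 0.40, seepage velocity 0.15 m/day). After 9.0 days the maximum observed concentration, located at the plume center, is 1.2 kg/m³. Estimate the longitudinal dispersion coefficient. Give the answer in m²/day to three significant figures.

0.104 m²/day

At the plume center C_max = M/(n_e·A·√(4πDt)), so D = M²/(4πt·(n_e·A·C_max)²).
n_e·A·C_max = 0.40 × 14 × 1.2 = 6.720 kg/m.
D = 23²/(4π × 9.0 × 6.720²) = 0.104 m²/day.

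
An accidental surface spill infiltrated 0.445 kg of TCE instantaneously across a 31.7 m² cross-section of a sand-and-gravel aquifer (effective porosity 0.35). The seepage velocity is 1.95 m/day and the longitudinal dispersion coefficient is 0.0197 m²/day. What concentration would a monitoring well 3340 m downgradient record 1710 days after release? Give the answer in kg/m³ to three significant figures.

0.00156 kg/m³

For an instantaneous plane source, C(x,t) = M/(n_e·A·√(4πDt)) · exp(−(x−vt)²/(4Dt)), with n_e·A the pore (flow) area.
Plume center vt = 1.95 × 1710 = 3334.5 m, so the well at 3340 m is 5.5 m downgradient of the peak.
√(4πDt) = 20.57 m, giving peak height M/(n_e·A·√(4πDt)) = 0.445/(0.35 × 31.7 × 20.57) = 0.001950 kg/m³.
(x−vt)²/(4Dt) = (5.5)²/(4 × 0.0197 × 1710) = 0.2245; exp(−0.2245) = 0.7989.
C = 0.001950 × 0.7989 = 0.00156 kg/m³.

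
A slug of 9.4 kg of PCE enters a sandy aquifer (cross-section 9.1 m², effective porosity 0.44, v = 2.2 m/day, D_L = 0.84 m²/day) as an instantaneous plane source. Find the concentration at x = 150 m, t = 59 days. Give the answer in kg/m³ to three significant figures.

0.0120 kg/m³

For an instantaneous plane source, C(x,t) = M/(n_e·A·√(4πDt)) · exp(−(x−vt)²/(4Dt)), with n_e·A the pore (flow) area.
Plume center vt = 2.2 × 59 = 129.8 m, so the well at 150 m is 20.2 m downgradient of the peak.
√(4πDt) = 24.96 m, giving peak height M/(n_e·A·√(4πDt)) = 9.4/(0.44 × 9.1 × 24.96) = 0.09406 kg/m³.
(x−vt)²/(4Dt) = (20.2)²/(4 × 0.84 × 59) = 2.058; exp(−2.058) = 0.1277.
C = 0.09406 × 0.1277 = 0.0120 kg/m³.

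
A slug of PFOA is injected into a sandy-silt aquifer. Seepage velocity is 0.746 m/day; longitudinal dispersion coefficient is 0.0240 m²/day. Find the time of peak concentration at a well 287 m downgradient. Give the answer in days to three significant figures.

385 days

For the 1D instantaneous-source solution, setting ∂C/∂t = 0 at fixed x gives v²t² + 2Dt − x² = 0, so t = (√(D² + v²x²) − D)/v².
√(D² + v²x²) = √(0.0240² + 0.746² × 287²) = 214.1; v² = 0.556516.
t = (214.1 − 0.0240)/0.556516 = 385 days (vs. the pure-advection estimate x/v = 385 d).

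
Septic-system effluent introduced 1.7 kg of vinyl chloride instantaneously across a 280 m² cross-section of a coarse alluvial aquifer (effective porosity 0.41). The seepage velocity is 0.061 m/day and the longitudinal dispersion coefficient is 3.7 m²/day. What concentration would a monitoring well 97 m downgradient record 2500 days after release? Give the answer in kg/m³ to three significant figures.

4.00e-05 kg/m³

For an instantaneous plane source, C(x,t) = M/(n_e·A·√(4πDt)) · exp(−(x−vt)²/(4Dt)), with n_e·A the pore (flow) area.
Plume center vt = 0.061 × 2500 = 152.5 m, so the well at 97 m is 55.5 m upgradient of the peak.
√(4πDt) = 340.9 m, giving peak height M/(n_e·A·√(4πDt)) = 1.7/(0.41 × 280 × 340.9) = 4.344e-05 kg/m³.
(x−vt)²/(4Dt) = (-55.5)²/(4 × 3.7 × 2500) = 0.08325; exp(−0.08325) = 0.9201.
C = 4.344e-05 × 0.9201 = 4.00e-05 kg/m³.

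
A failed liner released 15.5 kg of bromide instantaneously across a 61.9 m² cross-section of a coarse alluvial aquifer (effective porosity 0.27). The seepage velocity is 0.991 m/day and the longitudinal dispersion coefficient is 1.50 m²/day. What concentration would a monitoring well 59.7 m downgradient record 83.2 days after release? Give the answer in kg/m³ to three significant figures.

For an instantaneous plane source, C(x,t) = M/(n_e·A·√(4πDt)) · exp(−(x−vt)²/(4Dt)), with n_e·A the pore (flow) area.
Plume center vt = 0.991 × 83.2 = 82.4512 m, so the well at 59.7 m is 22.7512 m upgradient of the peak.
√(4πDt) = 39.60 m, giving peak height M/(n_e·A·√(4πDt)) = 15.5/(0.27 × 61.9 × 39.60) = 0.02342 kg/m³.
(x−vt)²/(4Dt) = (-22.7512)²/(4 × 1.50 × 83.2) = 1.037; exp(−1.037) = 0.3545.
C = 0.02342 × 0.3545 = 0.00830 kg/m³.

0.00830 kg/m³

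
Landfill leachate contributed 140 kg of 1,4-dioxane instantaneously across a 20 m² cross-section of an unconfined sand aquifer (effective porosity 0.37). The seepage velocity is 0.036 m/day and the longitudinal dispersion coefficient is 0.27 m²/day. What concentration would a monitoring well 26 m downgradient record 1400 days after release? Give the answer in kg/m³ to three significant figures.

For an instantaneous plane source, C(x,t) = M/(n_e·A·√(4πDt)) · exp(−(x−vt)²/(4Dt)), with n_e·A the pore (flow) area.
Plume center vt = 0.036 × 1400 = 50.4 m, so the well at 26 m is 24.4 m upgradient of the peak.
√(4πDt) = 68.92 m, giving peak height M/(n_e·A·√(4πDt)) = 140/(0.37 × 20 × 68.92) = 0.2745 kg/m³.
(x−vt)²/(4Dt) = (-24.4)²/(4 × 0.27 × 1400) = 0.3938; exp(−0.3938) = 0.6745.
C = 0.2745 × 0.6745 = 0.185 kg/m³.

0.185 kg/m³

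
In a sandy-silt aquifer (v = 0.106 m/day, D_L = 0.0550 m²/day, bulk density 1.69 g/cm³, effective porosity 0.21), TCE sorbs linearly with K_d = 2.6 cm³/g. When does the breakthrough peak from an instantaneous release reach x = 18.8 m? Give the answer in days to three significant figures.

3780 days

Retardation factor R = 1 + ρ_b·K_d/n = 1 + 1.69 × 2.6/0.21 = 21.92.
Sorption retards both mechanisms: v_R = v/R = 0.004836 m/day, D_R = D/R = 0.002509 m²/day.
Peak time from v_R²t² + 2D_R t − x² = 0: t = (√(D_R² + v_R²x²) − D_R)/v_R².
√(D_R² + v_R²x²) = √(0.002509² + 0.004836² × 18.8²) = 0.09095; v_R² = 2.339e-05.
t = (0.09095 − 0.002509)/2.339e-05 = 3780 days.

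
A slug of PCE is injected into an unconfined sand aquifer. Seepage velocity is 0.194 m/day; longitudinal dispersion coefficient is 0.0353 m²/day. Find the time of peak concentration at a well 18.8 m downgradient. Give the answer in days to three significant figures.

96.0 days

For the 1D instantaneous-source solution, setting ∂C/∂t = 0 at fixed x gives v²t² + 2Dt − x² = 0, so t = (√(D² + v²x²) − D)/v².
√(D² + v²x²) = √(0.0353² + 0.194² × 18.8²) = 3.647; v² = 0.037636.
t = (3.647 − 0.0353)/0.037636 = 96.0 days (vs. the pure-advection estimate x/v = 96.9 d).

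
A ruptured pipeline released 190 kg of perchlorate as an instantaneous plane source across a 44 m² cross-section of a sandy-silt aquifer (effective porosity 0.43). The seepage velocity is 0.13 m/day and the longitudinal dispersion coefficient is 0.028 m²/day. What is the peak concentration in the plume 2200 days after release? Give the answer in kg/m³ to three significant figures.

The peak of an instantaneous 1D plume sits at x = vt; there the Gaussian factor is 1 and C_max = M/(n_e·A·√(4πDt)), where n_e·A is the pore area the mass is dissolved in.
√(4πDt) = √(4π × 0.028 × 2200) = 27.82 m, so C_max = 190/(0.43 × 44 × 27.82) = 0.361 kg/m³.

0.361 kg/m³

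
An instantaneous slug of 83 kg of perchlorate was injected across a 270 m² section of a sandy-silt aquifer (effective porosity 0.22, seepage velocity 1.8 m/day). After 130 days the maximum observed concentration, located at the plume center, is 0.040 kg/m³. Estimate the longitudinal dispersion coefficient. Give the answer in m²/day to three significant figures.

0.747 m²/day

At the plume center C_max = M/(n_e·A·√(4πDt)), so D = M²/(4πt·(n_e·A·C_max)²).
n_e·A·C_max = 0.22 × 270 × 0.040 = 2.376 kg/m.
D = 83²/(4π × 130 × 2.376²) = 0.747 m²/day.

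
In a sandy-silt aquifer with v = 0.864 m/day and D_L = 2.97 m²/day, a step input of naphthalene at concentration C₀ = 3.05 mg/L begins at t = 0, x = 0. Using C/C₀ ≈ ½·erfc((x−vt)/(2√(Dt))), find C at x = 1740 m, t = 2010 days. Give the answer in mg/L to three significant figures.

For a continuous step input, C/C₀ ≈ ½·erfc((x−vt)/(2√(Dt))).
vt = 0.864 × 2010 = 1736.64 m and 2√(Dt) = 2√(2.97 × 2010) = 154.5 m.
Argument (x−vt)/(2√(Dt)) = (1740 − 1736.64)/154.5 = 0.02175; ½·erfc(0.02175) = 0.4877.
C = 3.05 × 0.4877 = 1.49 mg/L.

1.49 mg/L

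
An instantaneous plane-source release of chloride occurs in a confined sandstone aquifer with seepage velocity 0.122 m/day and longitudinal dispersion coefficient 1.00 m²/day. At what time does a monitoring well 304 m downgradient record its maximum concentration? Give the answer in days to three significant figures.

For the 1D instantaneous-source solution, setting ∂C/∂t = 0 at fixed x gives v²t² + 2Dt − x² = 0, so t = (√(D² + v²x²) − D)/v².
√(D² + v²x²) = √(1.00² + 0.122² × 304²) = 37.10; v² = 0.014884.
t = (37.10 − 1.00)/0.014884 = 2430 days (vs. the pure-advection estimate x/v = 2490 d).

2430 days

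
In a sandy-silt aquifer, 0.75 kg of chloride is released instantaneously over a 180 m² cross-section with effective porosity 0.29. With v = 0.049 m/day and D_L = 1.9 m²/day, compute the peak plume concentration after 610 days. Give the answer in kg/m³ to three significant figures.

0.000119 kg/m³

The peak of an instantaneous 1D plume sits at x = vt; there the Gaussian factor is 1 and C_max = M/(n_e·A·√(4πDt)), where n_e·A is the pore area the mass is dissolved in.
√(4πDt) = √(4π × 1.9 × 610) = 120.7 m, so C_max = 0.75/(0.29 × 180 × 120.7) = 0.000119 kg/m³.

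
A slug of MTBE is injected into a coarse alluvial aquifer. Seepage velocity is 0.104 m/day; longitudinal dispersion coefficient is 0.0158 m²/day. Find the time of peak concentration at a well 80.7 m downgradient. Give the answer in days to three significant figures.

For the 1D instantaneous-source solution, setting ∂C/∂t = 0 at fixed x gives v²t² + 2Dt − x² = 0, so t = (√(D² + v²x²) − D)/v².
√(D² + v²x²) = √(0.0158² + 0.104² × 80.7²) = 8.393; v² = 0.010816.
t = (8.393 − 0.0158)/0.010816 = 775 days (vs. the pure-advection estimate x/v = 776 d).

775 days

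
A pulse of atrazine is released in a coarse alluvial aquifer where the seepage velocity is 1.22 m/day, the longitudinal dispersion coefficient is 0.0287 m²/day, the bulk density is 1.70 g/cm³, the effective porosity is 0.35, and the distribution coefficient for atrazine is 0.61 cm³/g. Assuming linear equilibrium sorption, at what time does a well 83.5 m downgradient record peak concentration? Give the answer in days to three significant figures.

271 days

Retardation factor R = 1 + ρ_b·K_d/n = 1 + 1.70 × 0.61/0.35 = 3.963.
Sorption retards both mechanisms: v_R = v/R = 0.3078 m/day, D_R = D/R = 0.007242 m²/day.
Peak time from v_R²t² + 2D_R t − x² = 0: t = (√(D_R² + v_R²x²) − D_R)/v_R².
√(D_R² + v_R²x²) = √(0.007242² + 0.3078² × 83.5²) = 25.70; v_R² = 0.09474.
t = (25.70 − 0.007242)/0.09474 = 271 days.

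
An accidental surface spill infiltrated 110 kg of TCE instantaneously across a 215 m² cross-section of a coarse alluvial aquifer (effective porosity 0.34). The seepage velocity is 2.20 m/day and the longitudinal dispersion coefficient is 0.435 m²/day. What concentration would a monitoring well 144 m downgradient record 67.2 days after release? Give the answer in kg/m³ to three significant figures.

For an instantaneous plane source, C(x,t) = M/(n_e·A·√(4πDt)) · exp(−(x−vt)²/(4Dt)), with n_e·A the pore (flow) area.
Plume center vt = 2.20 × 67.2 = 147.84 m, so the well at 144 m is 3.84 m upgradient of the peak.
√(4πDt) = 19.17 m, giving peak height M/(n_e·A·√(4πDt)) = 110/(0.34 × 215 × 19.17) = 0.07850 kg/m³.
(x−vt)²/(4Dt) = (-3.84)²/(4 × 0.435 × 67.2) = 0.1261; exp(−0.1261) = 0.8815.
C = 0.07850 × 0.8815 = 0.0692 kg/m³.

0.0692 kg/m³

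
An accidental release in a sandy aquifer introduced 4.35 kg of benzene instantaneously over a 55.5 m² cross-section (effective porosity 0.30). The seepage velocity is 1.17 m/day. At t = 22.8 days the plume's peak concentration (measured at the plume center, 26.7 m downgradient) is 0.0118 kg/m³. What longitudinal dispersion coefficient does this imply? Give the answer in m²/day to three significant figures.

At the plume center C_max = M/(n_e·A·√(4πDt)), so D = M²/(4πt·(n_e·A·C_max)²).
n_e·A·C_max = 0.30 × 55.5 × 0.0118 = 0.1965 kg/m.
D = 4.35²/(4π × 22.8 × 0.1965²) = 1.71 m²/day.

1.71 m²/day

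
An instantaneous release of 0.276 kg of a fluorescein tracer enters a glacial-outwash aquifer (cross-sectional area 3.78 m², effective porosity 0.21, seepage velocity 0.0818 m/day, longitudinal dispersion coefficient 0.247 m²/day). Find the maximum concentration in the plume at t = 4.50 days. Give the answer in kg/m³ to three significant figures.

0.0930 kg/m³

The peak of an instantaneous 1D plume sits at x = vt; there the Gaussian factor is 1 and C_max = M/(n_e·A·√(4πDt)), where n_e·A is the pore area the mass is dissolved in.
√(4πDt) = √(4π × 0.247 × 4.50) = 3.737 m, so C_max = 0.276/(0.21 × 3.78 × 3.737) = 0.0930 kg/m³.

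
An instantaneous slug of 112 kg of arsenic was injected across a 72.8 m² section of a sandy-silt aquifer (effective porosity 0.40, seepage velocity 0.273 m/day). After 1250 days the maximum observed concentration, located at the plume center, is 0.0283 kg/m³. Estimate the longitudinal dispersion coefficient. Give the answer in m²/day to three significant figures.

At the plume center C_max = M/(n_e·A·√(4πDt)), so D = M²/(4πt·(n_e·A·C_max)²).
n_e·A·C_max = 0.40 × 72.8 × 0.0283 = 0.8241 kg/m.
D = 112²/(4π × 1250 × 0.8241²) = 1.18 m²/day.

1.18 m²/day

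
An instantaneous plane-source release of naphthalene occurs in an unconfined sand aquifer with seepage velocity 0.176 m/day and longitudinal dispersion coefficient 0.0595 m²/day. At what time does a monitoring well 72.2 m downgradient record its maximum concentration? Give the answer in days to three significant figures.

For the 1D instantaneous-source solution, setting ∂C/∂t = 0 at fixed x gives v²t² + 2Dt − x² = 0, so t = (√(D² + v²x²) − D)/v².
√(D² + v²x²) = √(0.0595² + 0.176² × 72.2²) = 12.71; v² = 0.030976.
t = (12.71 − 0.0595)/0.030976 = 408 days (vs. the pure-advection estimate x/v = 410 d).

408 days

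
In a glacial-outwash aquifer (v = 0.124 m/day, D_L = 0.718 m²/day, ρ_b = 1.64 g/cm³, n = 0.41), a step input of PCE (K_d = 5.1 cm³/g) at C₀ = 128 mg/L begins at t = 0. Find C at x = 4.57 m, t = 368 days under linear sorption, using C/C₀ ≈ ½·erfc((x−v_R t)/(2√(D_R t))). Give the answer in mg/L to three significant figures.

39.9 mg/L

Retardation factor R = 1 + ρ_b·K_d/n = 1 + 1.64 × 5.1/0.41 = 21.40.
Sorption retards both mechanisms: v_R = v/R = 0.005794 m/day, D_R = D/R = 0.03355 m²/day.
v_R·t = 0.005794 × 368 = 2.132192 m; 2√(D_R t) = 7.027 m; argument = (4.57 − 2.132192)/7.027 = 0.3469.
C = C₀ × ½·erfc(0.3469) = 128 × 0.3119 = 39.9 mg/L.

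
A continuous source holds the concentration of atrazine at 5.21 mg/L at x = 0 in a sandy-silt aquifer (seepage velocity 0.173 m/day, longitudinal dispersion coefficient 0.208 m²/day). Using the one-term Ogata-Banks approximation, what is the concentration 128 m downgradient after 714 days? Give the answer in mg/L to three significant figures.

For a continuous step input, C/C₀ ≈ ½·erfc((x−vt)/(2√(Dt))).
vt = 0.173 × 714 = 123.522 m and 2√(Dt) = 2√(0.208 × 714) = 24.37 m.
Argument (x−vt)/(2√(Dt)) = (128 − 123.522)/24.37 = 0.1838; ½·erfc(0.1838) = 0.3975.
C = 5.21 × 0.3975 = 2.07 mg/L.

2.07 mg/L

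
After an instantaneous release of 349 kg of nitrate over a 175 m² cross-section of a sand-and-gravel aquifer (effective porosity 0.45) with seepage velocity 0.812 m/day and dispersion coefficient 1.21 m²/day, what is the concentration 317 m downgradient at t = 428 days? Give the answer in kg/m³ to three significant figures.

0.0350 kg/m³

For an instantaneous plane source, C(x,t) = M/(n_e·A·√(4πDt)) · exp(−(x−vt)²/(4Dt)), with n_e·A the pore (flow) area.
Plume center vt = 0.812 × 428 = 347.536 m, so the well at 317 m is 30.536 m upgradient of the peak.
√(4πDt) = 80.67 m, giving peak height M/(n_e·A·√(4πDt)) = 349/(0.45 × 175 × 80.67) = 0.05494 kg/m³.
(x−vt)²/(4Dt) = (-30.536)²/(4 × 1.21 × 428) = 0.4501; exp(−0.4501) = 0.6376.
C = 0.05494 × 0.6376 = 0.0350 kg/m³.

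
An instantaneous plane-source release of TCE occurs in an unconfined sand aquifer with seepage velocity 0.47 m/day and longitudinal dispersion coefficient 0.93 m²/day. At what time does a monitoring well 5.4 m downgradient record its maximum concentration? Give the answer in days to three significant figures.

For the 1D instantaneous-source solution, setting ∂C/∂t = 0 at fixed x gives v²t² + 2Dt − x² = 0, so t = (√(D² + v²x²) − D)/v².
√(D² + v²x²) = √(0.93² + 0.47² × 5.4²) = 2.703; v² = 0.2209.
t = (2.703 − 0.93)/0.2209 = 8.03 days (vs. the pure-advection estimate x/v = 11.5 d).

8.03 days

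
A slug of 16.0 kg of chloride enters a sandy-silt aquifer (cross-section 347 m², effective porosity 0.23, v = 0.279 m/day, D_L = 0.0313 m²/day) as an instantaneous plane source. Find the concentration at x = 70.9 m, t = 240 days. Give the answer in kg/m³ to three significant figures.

0.0123 kg/m³

For an instantaneous plane source, C(x,t) = M/(n_e·A·√(4πDt)) · exp(−(x−vt)²/(4Dt)), with n_e·A the pore (flow) area.
Plume center vt = 0.279 × 240 = 66.96 m, so the well at 70.9 m is 3.94 m downgradient of the peak.
√(4πDt) = 9.716 m, giving peak height M/(n_e·A·√(4πDt)) = 16.0/(0.23 × 347 × 9.716) = 0.02063 kg/m³.
(x−vt)²/(4Dt) = (3.94)²/(4 × 0.0313 × 240) = 0.5166; exp(−0.5166) = 0.5965.
C = 0.02063 × 0.5965 = 0.0123 kg/m³.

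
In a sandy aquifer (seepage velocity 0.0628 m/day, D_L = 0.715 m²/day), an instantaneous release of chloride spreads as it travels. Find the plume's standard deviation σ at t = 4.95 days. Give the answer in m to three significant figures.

2.66 m

Dispersive spreading gives a Gaussian with σ² = 2Dt; advection only shifts the center.
σ = √(2 × 0.715 × 4.95) = 2.66 m.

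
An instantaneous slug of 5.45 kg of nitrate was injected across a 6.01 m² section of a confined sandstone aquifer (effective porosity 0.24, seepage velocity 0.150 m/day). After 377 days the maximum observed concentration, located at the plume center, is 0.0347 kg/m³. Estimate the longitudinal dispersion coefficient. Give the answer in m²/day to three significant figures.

2.50 m²/day

At the plume center C_max = M/(n_e·A·√(4πDt)), so D = M²/(4πt·(n_e·A·C_max)²).
n_e·A·C_max = 0.24 × 6.01 × 0.0347 = 0.05005 kg/m.
D = 5.45²/(4π × 377 × 0.05005²) = 2.50 m²/day.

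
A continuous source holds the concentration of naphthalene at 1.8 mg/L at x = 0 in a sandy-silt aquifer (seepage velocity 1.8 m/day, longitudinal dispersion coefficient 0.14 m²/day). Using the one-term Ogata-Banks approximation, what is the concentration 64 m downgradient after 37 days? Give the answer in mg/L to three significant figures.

1.42 mg/L

For a continuous step input, C/C₀ ≈ ½·erfc((x−vt)/(2√(Dt))).
vt = 1.8 × 37 = 66.6 m and 2√(Dt) = 2√(0.14 × 37) = 4.552 m.
Argument (x−vt)/(2√(Dt)) = (64 − 66.6)/4.552 = -0.5712; ½·erfc(-0.5712) = 0.7904.
C = 1.8 × 0.7904 = 1.42 mg/L.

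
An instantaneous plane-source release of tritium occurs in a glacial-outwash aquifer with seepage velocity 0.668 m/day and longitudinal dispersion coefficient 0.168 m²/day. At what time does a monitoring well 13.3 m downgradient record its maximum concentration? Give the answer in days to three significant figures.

For the 1D instantaneous-source solution, setting ∂C/∂t = 0 at fixed x gives v²t² + 2Dt − x² = 0, so t = (√(D² + v²x²) − D)/v².
√(D² + v²x²) = √(0.168² + 0.668² × 13.3²) = 8.886; v² = 0.446224.
t = (8.886 − 0.168)/0.446224 = 19.5 days (vs. the pure-advection estimate x/v = 19.9 d).

19.5 days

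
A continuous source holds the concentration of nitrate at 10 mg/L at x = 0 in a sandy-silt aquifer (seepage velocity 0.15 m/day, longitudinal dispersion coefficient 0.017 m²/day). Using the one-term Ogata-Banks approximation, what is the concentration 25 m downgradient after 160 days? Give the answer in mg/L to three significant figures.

3.34 mg/L

For a continuous step input, C/C₀ ≈ ½·erfc((x−vt)/(2√(Dt))).
vt = 0.15 × 160 = 24 m and 2√(Dt) = 2√(0.017 × 160) = 3.298 m.
Argument (x−vt)/(2√(Dt)) = (25 − 24)/3.298 = 0.3032; ½·erfc(0.3032) = 0.3340.
C = 10 × 0.3340 = 3.34 mg/L.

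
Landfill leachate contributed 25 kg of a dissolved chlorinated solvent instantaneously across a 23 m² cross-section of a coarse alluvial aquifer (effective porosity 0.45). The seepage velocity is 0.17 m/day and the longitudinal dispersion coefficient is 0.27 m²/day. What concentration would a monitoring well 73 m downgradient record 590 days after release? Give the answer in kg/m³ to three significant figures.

0.0168 kg/m³

For an instantaneous plane source, C(x,t) = M/(n_e·A·√(4πDt)) · exp(−(x−vt)²/(4Dt)), with n_e·A the pore (flow) area.
Plume center vt = 0.17 × 590 = 100.3 m, so the well at 73 m is 27.3 m upgradient of the peak.
√(4πDt) = 44.74 m, giving peak height M/(n_e·A·√(4πDt)) = 25/(0.45 × 23 × 44.74) = 0.05399 kg/m³.
(x−vt)²/(4Dt) = (-27.3)²/(4 × 0.27 × 590) = 1.170; exp(−1.170) = 0.3104.
C = 0.05399 × 0.3104 = 0.0168 kg/m³.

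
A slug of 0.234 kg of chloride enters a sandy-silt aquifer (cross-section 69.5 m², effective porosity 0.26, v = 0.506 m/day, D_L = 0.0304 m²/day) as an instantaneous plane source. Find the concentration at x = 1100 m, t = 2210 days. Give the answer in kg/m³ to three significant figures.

0.000129 kg/m³

For an instantaneous plane source, C(x,t) = M/(n_e·A·√(4πDt)) · exp(−(x−vt)²/(4Dt)), with n_e·A the pore (flow) area.
Plume center vt = 0.506 × 2210 = 1118.26 m, so the well at 1100 m is 18.26 m upgradient of the peak.
√(4πDt) = 29.06 m, giving peak height M/(n_e·A·√(4πDt)) = 0.234/(0.26 × 69.5 × 29.06) = 0.0004456 kg/m³.
(x−vt)²/(4Dt) = (-18.26)²/(4 × 0.0304 × 2210) = 1.241; exp(−1.241) = 0.2891.
C = 0.0004456 × 0.2891 = 0.000129 kg/m³.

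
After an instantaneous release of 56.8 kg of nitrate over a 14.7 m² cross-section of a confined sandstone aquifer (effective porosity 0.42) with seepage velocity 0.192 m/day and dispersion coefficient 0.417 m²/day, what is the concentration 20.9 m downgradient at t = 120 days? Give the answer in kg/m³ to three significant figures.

For an instantaneous plane source, C(x,t) = M/(n_e·A·√(4πDt)) · exp(−(x−vt)²/(4Dt)), with n_e·A the pore (flow) area.
Plume center vt = 0.192 × 120 = 23.04 m, so the well at 20.9 m is 2.14 m upgradient of the peak.
√(4πDt) = 25.08 m, giving peak height M/(n_e·A·√(4πDt)) = 56.8/(0.42 × 14.7 × 25.08) = 0.3668 kg/m³.
(x−vt)²/(4Dt) = (-2.14)²/(4 × 0.417 × 120) = 0.02288; exp(−0.02288) = 0.9774.
C = 0.3668 × 0.9774 = 0.359 kg/m³.

0.359 kg/m³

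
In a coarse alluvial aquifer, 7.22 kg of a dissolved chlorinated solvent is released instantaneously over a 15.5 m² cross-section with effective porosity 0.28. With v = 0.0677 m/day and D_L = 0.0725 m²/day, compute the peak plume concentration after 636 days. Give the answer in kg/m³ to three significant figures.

The peak of an instantaneous 1D plume sits at x = vt; there the Gaussian factor is 1 and C_max = M/(n_e·A·√(4πDt)), where n_e·A is the pore area the mass is dissolved in.
√(4πDt) = √(4π × 0.0725 × 636) = 24.07 m, so C_max = 7.22/(0.28 × 15.5 × 24.07) = 0.0691 kg/m³.

0.0691 kg/m³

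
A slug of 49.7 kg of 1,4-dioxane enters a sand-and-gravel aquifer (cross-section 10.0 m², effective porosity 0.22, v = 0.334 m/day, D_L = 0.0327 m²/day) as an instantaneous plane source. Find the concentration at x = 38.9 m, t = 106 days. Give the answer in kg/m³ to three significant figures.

For an instantaneous plane source, C(x,t) = M/(n_e·A·√(4πDt)) · exp(−(x−vt)²/(4Dt)), with n_e·A the pore (flow) area.
Plume center vt = 0.334 × 106 = 35.404 m, so the well at 38.9 m is 3.496 m downgradient of the peak.
√(4πDt) = 6.600 m, giving peak height M/(n_e·A·√(4πDt)) = 49.7/(0.22 × 10.0 × 6.600) = 3.423 kg/m³.
(x−vt)²/(4Dt) = (3.496)²/(4 × 0.0327 × 106) = 0.8815; exp(−0.8815) = 0.4142.
C = 3.423 × 0.4142 = 1.42 kg/m³.

1.42 kg/m³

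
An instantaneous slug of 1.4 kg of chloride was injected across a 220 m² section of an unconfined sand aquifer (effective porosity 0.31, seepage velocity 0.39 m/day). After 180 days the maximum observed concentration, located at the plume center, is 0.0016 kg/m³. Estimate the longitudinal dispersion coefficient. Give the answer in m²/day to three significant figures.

0.0728 m²/day

At the plume center C_max = M/(n_e·A·√(4πDt)), so D = M²/(4πt·(n_e·A·C_max)²).
n_e·A·C_max = 0.31 × 220 × 0.0016 = 0.1091 kg/m.
D = 1.4²/(4π × 180 × 0.1091²) = 0.0728 m²/day.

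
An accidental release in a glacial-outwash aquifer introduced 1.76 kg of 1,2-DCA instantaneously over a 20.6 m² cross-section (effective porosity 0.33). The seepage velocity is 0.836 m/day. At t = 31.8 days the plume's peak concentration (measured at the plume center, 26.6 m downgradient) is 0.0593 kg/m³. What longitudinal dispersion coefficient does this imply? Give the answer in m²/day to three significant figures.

0.0477 m²/day

At the plume center C_max = M/(n_e·A·√(4πDt)), so D = M²/(4πt·(n_e·A·C_max)²).
n_e·A·C_max = 0.33 × 20.6 × 0.0593 = 0.4031 kg/m.
D = 1.76²/(4π × 31.8 × 0.4031²) = 0.0477 m²/day.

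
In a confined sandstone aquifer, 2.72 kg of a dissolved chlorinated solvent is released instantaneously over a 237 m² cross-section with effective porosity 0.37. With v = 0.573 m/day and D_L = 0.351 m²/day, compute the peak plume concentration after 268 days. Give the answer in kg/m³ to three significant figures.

The peak of an instantaneous 1D plume sits at x = vt; there the Gaussian factor is 1 and C_max = M/(n_e·A·√(4πDt)), where n_e·A is the pore area the mass is dissolved in.
√(4πDt) = √(4π × 0.351 × 268) = 34.38 m, so C_max = 2.72/(0.37 × 237 × 34.38) = 0.000902 kg/m³.

0.000902 kg/m³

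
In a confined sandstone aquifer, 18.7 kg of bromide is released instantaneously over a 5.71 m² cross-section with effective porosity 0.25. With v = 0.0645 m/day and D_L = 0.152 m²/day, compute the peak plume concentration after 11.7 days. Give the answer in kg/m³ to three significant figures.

2.77 kg/m³

The peak of an instantaneous 1D plume sits at x = vt; there the Gaussian factor is 1 and C_max = M/(n_e·A·√(4πDt)), where n_e·A is the pore area the mass is dissolved in.
√(4πDt) = √(4π × 0.152 × 11.7) = 4.727 m, so C_max = 18.7/(0.25 × 5.71 × 4.727) = 2.77 kg/m³.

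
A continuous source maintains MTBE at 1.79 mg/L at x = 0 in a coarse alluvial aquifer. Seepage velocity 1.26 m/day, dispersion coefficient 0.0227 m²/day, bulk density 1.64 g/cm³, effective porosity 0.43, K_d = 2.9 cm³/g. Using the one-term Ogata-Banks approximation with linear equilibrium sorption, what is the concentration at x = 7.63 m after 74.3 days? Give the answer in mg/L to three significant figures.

1.07 mg/L

Retardation factor R = 1 + ρ_b·K_d/n = 1 + 1.64 × 2.9/0.43 = 12.06.
Sorption retards both mechanisms: v_R = v/R = 0.1045 m/day, D_R = D/R = 0.001882 m²/day.
v_R·t = 0.1045 × 74.3 = 7.76435 m; 2√(D_R t) = 0.7479 m; argument = (7.63 − 7.76435)/0.7479 = -0.1796.
C = C₀ × ½·erfc(-0.1796) = 1.79 × 0.6002 = 1.07 mg/L.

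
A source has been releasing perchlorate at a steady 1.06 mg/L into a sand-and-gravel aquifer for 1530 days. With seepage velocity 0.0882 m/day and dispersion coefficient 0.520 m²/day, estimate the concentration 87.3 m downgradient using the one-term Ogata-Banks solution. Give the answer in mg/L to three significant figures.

For a continuous step input, C/C₀ ≈ ½·erfc((x−vt)/(2√(Dt))).
vt = 0.0882 × 1530 = 134.946 m and 2√(Dt) = 2√(0.520 × 1530) = 56.41 m.
Argument (x−vt)/(2√(Dt)) = (87.3 − 134.946)/56.41 = -0.8446; ½·erfc(-0.8446) = 0.8838.
C = 1.06 × 0.8838 = 0.937 mg/L.

0.937 mg/L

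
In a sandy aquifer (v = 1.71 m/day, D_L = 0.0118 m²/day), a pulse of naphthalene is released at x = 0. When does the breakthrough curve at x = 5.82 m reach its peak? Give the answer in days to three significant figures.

3.40 days

For the 1D instantaneous-source solution, setting ∂C/∂t = 0 at fixed x gives v²t² + 2Dt − x² = 0, so t = (√(D² + v²x²) − D)/v².
√(D² + v²x²) = √(0.0118² + 1.71² × 5.82²) = 9.952; v² = 2.9241.
t = (9.952 − 0.0118)/2.9241 = 3.40 days (vs. the pure-advection estimate x/v = 3.40 d).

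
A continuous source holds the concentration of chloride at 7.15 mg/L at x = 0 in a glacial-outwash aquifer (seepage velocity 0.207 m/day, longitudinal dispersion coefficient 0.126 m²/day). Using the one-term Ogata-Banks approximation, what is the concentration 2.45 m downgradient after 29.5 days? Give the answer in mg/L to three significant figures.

For a continuous step input, C/C₀ ≈ ½·erfc((x−vt)/(2√(Dt))).
vt = 0.207 × 29.5 = 6.1065 m and 2√(Dt) = 2√(0.126 × 29.5) = 3.856 m.
Argument (x−vt)/(2√(Dt)) = (2.45 − 6.1065)/3.856 = -0.9483; ½·erfc(-0.9483) = 0.9101.
C = 7.15 × 0.9101 = 6.51 mg/L.

6.51 mg/L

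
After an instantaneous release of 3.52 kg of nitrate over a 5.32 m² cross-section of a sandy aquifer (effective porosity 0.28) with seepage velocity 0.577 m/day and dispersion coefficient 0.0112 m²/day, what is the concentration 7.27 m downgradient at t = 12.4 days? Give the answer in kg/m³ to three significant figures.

For an instantaneous plane source, C(x,t) = M/(n_e·A·√(4πDt)) · exp(−(x−vt)²/(4Dt)), with n_e·A the pore (flow) area.
Plume center vt = 0.577 × 12.4 = 7.1548 m, so the well at 7.27 m is 0.1152 m downgradient of the peak.
√(4πDt) = 1.321 m, giving peak height M/(n_e·A·√(4πDt)) = 3.52/(0.28 × 5.32 × 1.321) = 1.789 kg/m³.
(x−vt)²/(4Dt) = (0.1152)²/(4 × 0.0112 × 12.4) = 0.02389; exp(−0.02389) = 0.9764.
C = 1.789 × 0.9764 = 1.75 kg/m³.

1.75 kg/m³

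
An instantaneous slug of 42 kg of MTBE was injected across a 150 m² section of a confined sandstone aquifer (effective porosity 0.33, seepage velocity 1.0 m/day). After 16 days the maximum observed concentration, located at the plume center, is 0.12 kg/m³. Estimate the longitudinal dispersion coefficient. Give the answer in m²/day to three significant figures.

0.249 m²/day

At the plume center C_max = M/(n_e·A·√(4πDt)), so D = M²/(4πt·(n_e·A·C_max)²).
n_e·A·C_max = 0.33 × 150 × 0.12 = 5.940 kg/m.
D = 42²/(4π × 16 × 5.940²) = 0.249 m²/day.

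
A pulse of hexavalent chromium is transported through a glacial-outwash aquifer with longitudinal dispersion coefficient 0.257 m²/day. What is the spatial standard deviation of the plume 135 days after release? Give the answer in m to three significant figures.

8.33 m

Dispersive spreading gives a Gaussian with σ² = 2Dt; advection only shifts the center.
σ = √(2 × 0.257 × 135) = 8.33 m.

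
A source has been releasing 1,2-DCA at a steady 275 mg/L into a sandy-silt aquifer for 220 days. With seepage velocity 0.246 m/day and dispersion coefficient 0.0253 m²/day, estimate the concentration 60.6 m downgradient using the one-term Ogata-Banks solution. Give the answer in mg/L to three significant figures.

7.17 mg/L

For a continuous step input, C/C₀ ≈ ½·erfc((x−vt)/(2√(Dt))).
vt = 0.246 × 220 = 54.12 m and 2√(Dt) = 2√(0.0253 × 220) = 4.718 m.
Argument (x−vt)/(2√(Dt)) = (60.6 − 54.12)/4.718 = 1.373; ½·erfc(1.373) = 0.02609.
C = 275 × 0.02609 = 7.17 mg/L.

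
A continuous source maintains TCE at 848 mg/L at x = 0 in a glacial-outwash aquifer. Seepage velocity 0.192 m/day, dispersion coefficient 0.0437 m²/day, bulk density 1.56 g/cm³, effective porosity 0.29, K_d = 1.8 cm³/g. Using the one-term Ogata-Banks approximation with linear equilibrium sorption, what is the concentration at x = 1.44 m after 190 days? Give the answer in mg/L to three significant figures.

Retardation factor R = 1 + ρ_b·K_d/n = 1 + 1.56 × 1.8/0.29 = 10.68.
Sorption retards both mechanisms: v_R = v/R = 0.01798 m/day, D_R = D/R = 0.004092 m²/day.
v_R·t = 0.01798 × 190 = 3.4162 m; 2√(D_R t) = 1.763 m; argument = (1.44 − 3.4162)/1.763 = -1.121.
C = C₀ × ½·erfc(-1.121) = 848 × 0.9436 = 800 mg/L.

800 mg/L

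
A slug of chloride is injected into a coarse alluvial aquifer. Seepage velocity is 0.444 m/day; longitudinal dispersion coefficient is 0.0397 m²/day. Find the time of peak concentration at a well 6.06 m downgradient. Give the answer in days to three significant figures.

13.4 days

For the 1D instantaneous-source solution, setting ∂C/∂t = 0 at fixed x gives v²t² + 2Dt − x² = 0, so t = (√(D² + v²x²) − D)/v².
√(D² + v²x²) = √(0.0397² + 0.444² × 6.06²) = 2.691; v² = 0.197136.
t = (2.691 − 0.0397)/0.197136 = 13.4 days (vs. the pure-advection estimate x/v = 13.6 d).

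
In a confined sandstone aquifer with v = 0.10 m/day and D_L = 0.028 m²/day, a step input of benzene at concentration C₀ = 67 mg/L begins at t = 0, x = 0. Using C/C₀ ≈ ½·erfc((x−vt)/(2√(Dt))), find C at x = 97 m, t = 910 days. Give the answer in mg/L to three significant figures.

For a continuous step input, C/C₀ ≈ ½·erfc((x−vt)/(2√(Dt))).
vt = 0.10 × 910 = 91 m and 2√(Dt) = 2√(0.028 × 910) = 10.10 m.
Argument (x−vt)/(2√(Dt)) = (97 − 91)/10.10 = 0.5941; ½·erfc(0.5941) = 0.2004.
C = 67 × 0.2004 = 13.4 mg/L.

13.4 mg/L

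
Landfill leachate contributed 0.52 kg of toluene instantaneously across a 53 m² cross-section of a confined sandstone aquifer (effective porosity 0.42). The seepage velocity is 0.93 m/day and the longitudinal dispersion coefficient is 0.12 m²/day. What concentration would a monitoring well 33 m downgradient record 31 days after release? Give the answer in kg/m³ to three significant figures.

0.00106 kg/m³

For an instantaneous plane source, C(x,t) = M/(n_e·A·√(4πDt)) · exp(−(x−vt)²/(4Dt)), with n_e·A the pore (flow) area.
Plume center vt = 0.93 × 31 = 28.83 m, so the well at 33 m is 4.17 m downgradient of the peak.
√(4πDt) = 6.837 m, giving peak height M/(n_e·A·√(4πDt)) = 0.52/(0.42 × 53 × 6.837) = 0.003417 kg/m³.
(x−vt)²/(4Dt) = (4.17)²/(4 × 0.12 × 31) = 1.169; exp(−1.169) = 0.3107.
C = 0.003417 × 0.3107 = 0.00106 kg/m³.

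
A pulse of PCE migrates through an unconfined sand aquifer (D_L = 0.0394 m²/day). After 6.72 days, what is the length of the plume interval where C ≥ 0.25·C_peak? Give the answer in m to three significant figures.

The plume is Gaussian with σ = √(2Dt) = √(2 × 0.0394 × 6.72) = 0.7277 m.
C/C_peak = exp(−Δx²/(2σ²)) = 0.25 ⇒ Δx = σ·√(−2 ln 0.25) = 0.7277 × 1.665 = 1.212 m.
Width = 2Δx = 2.42 m.

2.42 m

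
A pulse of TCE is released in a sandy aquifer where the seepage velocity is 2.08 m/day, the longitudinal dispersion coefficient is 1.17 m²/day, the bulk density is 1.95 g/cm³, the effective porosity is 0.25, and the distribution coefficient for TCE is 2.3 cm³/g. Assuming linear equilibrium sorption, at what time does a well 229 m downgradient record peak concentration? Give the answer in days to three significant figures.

Retardation factor R = 1 + ρ_b·K_d/n = 1 + 1.95 × 2.3/0.25 = 18.94.
Sorption retards both mechanisms: v_R = v/R = 0.1098 m/day, D_R = D/R = 0.06177 m²/day.
Peak time from v_R²t² + 2D_R t − x² = 0: t = (√(D_R² + v_R²x²) − D_R)/v_R².
√(D_R² + v_R²x²) = √(0.06177² + 0.1098² × 229²) = 25.14; v_R² = 0.01206.
t = (25.14 − 0.06177)/0.01206 = 2080 days.

2080 days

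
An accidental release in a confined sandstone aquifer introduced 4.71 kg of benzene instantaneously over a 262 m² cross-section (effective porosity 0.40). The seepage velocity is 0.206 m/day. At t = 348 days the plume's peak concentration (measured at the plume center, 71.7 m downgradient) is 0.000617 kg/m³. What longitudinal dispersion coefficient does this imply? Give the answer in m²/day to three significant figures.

1.21 m²/day

At the plume center C_max = M/(n_e·A·√(4πDt)), so D = M²/(4πt·(n_e·A·C_max)²).
n_e·A·C_max = 0.40 × 262 × 0.000617 = 0.06466 kg/m.
D = 4.71²/(4π × 348 × 0.06466²) = 1.21 m²/day.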